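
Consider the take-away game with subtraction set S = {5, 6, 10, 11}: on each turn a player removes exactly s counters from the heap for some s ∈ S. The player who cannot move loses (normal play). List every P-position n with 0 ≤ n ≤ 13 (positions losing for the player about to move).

n :  0  1  2  3  4  5  6  7  8  9 10 11 12 13
G :  0  0  0  0  0  1  1  1  1  1  2  2  2  2
P-positions are exactly the n with G(n) = 0.

0, 1, 2, 3, 4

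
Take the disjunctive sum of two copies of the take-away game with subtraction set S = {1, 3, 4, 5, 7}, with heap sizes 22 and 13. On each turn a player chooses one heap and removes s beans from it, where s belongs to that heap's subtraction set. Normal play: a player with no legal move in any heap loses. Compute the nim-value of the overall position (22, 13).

All heaps use S = {1, 3, 4, 5, 7}:
n :  0  1  2  3  4  5  6  7  8  9 10 11 12 13 14 15 16 17 18 19 20 21 22
G :  0  1  0  1  2  3  2  3  0  1  0  1  2  3  2  3  0  1  0  1  2  3  2
Heap A: G(22) = 2.
Heap B: G(13) = 3.
Combined Grundy value = 2 ⊕ 3 = 1.

1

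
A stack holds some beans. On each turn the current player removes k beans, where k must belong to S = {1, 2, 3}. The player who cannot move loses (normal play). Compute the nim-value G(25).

n :  0  1  2  3  4  5  6  7  8  9 10 11 12 13 14 15 16 17 18 19 20 21 22 23 24 25
G :  0  1  2  3  0  1  2  3  0  1  2  3  0  1  2  3  0  1  2  3  0  1  2  3  0  1

1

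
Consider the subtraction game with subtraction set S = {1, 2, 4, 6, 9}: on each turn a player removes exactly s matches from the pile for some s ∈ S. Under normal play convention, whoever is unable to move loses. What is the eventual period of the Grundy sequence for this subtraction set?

8

n :  0  1  2  3  4  5  6  7  8  9 10 11 12 13 14 15 16 17 18
G :  0  1  2  0  1  2  3  4  0  1  2  0  1  2  3  4  0  1  2
G(n+8) = G(n) holds for n = 0,…,8 (a full window of length max(S) = 9), so the sequence is purely periodic with period 8.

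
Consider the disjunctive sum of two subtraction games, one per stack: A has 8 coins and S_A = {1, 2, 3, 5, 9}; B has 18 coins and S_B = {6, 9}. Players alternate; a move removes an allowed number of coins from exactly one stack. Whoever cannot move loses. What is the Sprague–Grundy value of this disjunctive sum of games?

Stack A, S = {1, 2, 3, 5, 9}:
n : 0 1 2 3 4 5 6 7 8
G : 0 1 2 3 0 1 2 3 0
G_A(8) = 0.
Stack B, S = {6, 9}:
n :  0  1  2  3  4  5  6  7  8  9 10 11 12 13 14 15 16 17 18
G :  0  0  0  0  0  0  1  1  1  1  1  1  2  2  2  0  0  0  0
G_B(18) = 0.
Combined Grundy value = 0 ⊕ 0 = 0.

0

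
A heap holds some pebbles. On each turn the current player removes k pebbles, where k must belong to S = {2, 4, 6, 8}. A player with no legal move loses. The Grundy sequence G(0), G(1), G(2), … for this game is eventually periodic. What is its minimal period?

10

n :  0  1  2  3  4  5  6  7  8  9 10 11 12 13 14 15 16 17 18 19 20 21
G :  0  0  1  1  2  2  3  3  4  4  0  0  1  1  2  2  3  3  4  4  0  0
G(n+10) = G(n) holds for n = 0,…,7 (a full window of length max(S) = 8), so the sequence is purely periodic with period 10.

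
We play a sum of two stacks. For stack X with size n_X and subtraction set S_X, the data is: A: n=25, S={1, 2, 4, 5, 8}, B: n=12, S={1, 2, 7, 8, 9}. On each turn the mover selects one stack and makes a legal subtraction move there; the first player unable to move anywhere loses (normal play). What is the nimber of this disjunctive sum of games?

Stack A, S = {1, 2, 4, 5, 8}:
n :  0  1  2  3  4  5  6  7  8  9 10 11 12 13 14 15 16 17 18 19 20 21 22 23 24 25
G :  0  1  2  0  1  2  0  1  2  0  1  2  0  1  2  0  1  2  0  1  2  0  1  2  0  1
G_A(25) = 1.
Stack B, S = {1, 2, 7, 8, 9}:
n :  0  1  2  3  4  5  6  7  8  9 10 11 12
G :  0  1  2  0  1  2  0  1  2  3  4  5  3
G_B(12) = 3.
Combined Grundy value = 1 ⊕ 3 = 2.

2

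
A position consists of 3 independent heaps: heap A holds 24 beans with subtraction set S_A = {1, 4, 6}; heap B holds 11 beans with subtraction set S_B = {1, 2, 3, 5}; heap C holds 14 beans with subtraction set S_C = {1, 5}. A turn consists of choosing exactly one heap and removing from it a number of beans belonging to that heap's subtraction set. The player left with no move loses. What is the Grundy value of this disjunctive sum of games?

1

Heap A, S = {1, 4, 6}:
n :  0  1  2  3  4  5  6  7  8  9 10 11 12 13 14 15 16 17 18 19 20 21 22 23 24
G :  0  1  0  1  2  0  1  0  1  2  0  1  0  1  2  0  1  0  1  2  0  1  0  1  2
G_A(24) = 2.
Heap B, S = {1, 2, 3, 5}:
G(0) = 0
G(1) = mex{0} = 1
G(2) = mex{1,0} = 2
G(3) = mex{2,1,0} = 3
G(4) = mex{3,2,1} = 0
G(5) = mex{0,3,2,0} = 1
G(6) = mex{1,0,3,1} = 2
G(7) = mex{2,1,0,2} = 3
G(8) = mex{3,2,1,3} = 0
G(9) = mex{0,3,2,0} = 1
G(10) = mex{1,0,3,1} = 2
G(11) = mex{2,1,0,2} = 3
G_B(11) = 3.
Heap C, S = {1, 5}:
G(0) = 0
G(1) = mex{0} = 1
G(2) = mex{1} = 0
G(3) = mex{0} = 1
G(4) = mex{1} = 0
G(5) = mex{0,0} = 1
G(6) = mex{1,1} = 0
G(7) = mex{0,0} = 1
G(8) = mex{1,1} = 0
G(9) = mex{0,0} = 1
G(10) = mex{1,1} = 0
G(11) = mex{0,0} = 1
G(12) = mex{1,1} = 0
G(13) = mex{0,0} = 1
G(14) = mex{1,1} = 0
G_C(14) = 0.
Combined Grundy value = 2 ⊕ 3 ⊕ 0 = 1.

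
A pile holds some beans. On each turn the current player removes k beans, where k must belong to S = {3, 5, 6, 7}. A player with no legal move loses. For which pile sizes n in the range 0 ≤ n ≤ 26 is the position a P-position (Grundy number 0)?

G(0) = 0
G(1) = mex{} = 0
G(2) = mex{} = 0
G(3) = mex{0} = 1
G(4) = mex{0} = 1
G(5) = mex{0,0} = 1
G(6) = mex{1,0,0} = 2
G(7) = mex{1,0,0,0} = 2
G(8) = mex{1,1,0,0} = 2
G(9) = mex{2,1,1,0} = 3
G(10) = mex{2,1,1,1} = 0
G(11) = mex{2,2,1,1} = 0
G(12) = mex{3,2,2,1} = 0
G(13) = mex{0,2,2,2} = 1
G(14) = mex{0,3,2,2} = 1
G(15) = mex{0,0,3,2} = 1
G(16) = mex{1,0,0,3} = 2
G(17) = mex{1,0,0,0} = 2
G(18) = mex{1,1,0,0} = 2
G(19) = mex{2,1,1,0} = 3
G(20) = mex{2,1,1,1} = 0
G(21) = mex{2,2,1,1} = 0
G(22) = mex{3,2,2,1} = 0
G(23) = mex{0,2,2,2} = 1
G(24) = mex{0,3,2,2} = 1
G(25) = mex{0,0,3,2} = 1
G(26) = mex{1,0,0,3} = 2
P-positions are exactly the n with G(n) = 0.

0, 1, 2, 10, 11, 12, 20, 21, 22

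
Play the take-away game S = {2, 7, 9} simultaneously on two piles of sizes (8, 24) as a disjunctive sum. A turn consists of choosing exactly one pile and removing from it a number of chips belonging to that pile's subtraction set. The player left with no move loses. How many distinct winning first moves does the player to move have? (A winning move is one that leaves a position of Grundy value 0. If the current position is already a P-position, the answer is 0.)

All piles use S = {2, 7, 9}:
n :  0  1  2  3  4  5  6  7  8  9 10 11 12 13 14 15 16 17 18 19 20 21 22 23 24
G :  0  0  1  1  0  0  1  1  2  2  3  3  2  2  3  0  0  1  1  0  0  1  1  2  2
Pile A: G(8) = 2.
Pile B: G(24) = 2.
Combined Grundy value = 2 ⊕ 2 = 0.
A winning move leaves total XOR = 0, i.e. changes one component's Grundy value g to g ⊕ X where X is the current total.
Pile A: target g' = 2⊕0 = 2, but every legal move changes the Grundy value (mex property), so 0 moves.
Pile B: target g' = 2⊕0 = 2, but every legal move changes the Grundy value (mex property), so 0 moves.

0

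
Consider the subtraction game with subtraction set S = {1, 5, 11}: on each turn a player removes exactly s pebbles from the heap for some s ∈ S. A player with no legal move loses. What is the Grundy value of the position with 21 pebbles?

1

n :  0  1  2  3  4  5  6  7  8  9 10 11 12 13 14 15 16 17 18 19 20 21
G :  0  1  0  1  0  1  0  1  0  1  0  1  0  1  0  1  0  1  0  1  0  1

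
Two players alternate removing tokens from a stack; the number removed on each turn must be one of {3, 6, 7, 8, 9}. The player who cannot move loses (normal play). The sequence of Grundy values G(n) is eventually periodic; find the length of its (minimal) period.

G(0) = 0
G(1) = mex{} = 0
G(2) = mex{} = 0
G(3) = mex{0} = 1
G(4) = mex{0} = 1
G(5) = mex{0} = 1
G(6) = mex{1,0} = 2
G(7) = mex{1,0,0} = 2
G(8) = mex{1,0,0,0} = 2
G(9) = mex{2,1,0,0,0} = 3
G(10) = mex{2,1,1,0,0} = 3
G(11) = mex{2,1,1,1,0} = 3
G(12) = mex{3,2,1,1,1} = 0
G(13) = mex{3,2,2,1,1} = 0
G(14) = mex{3,2,2,2,1} = 0
G(15) = mex{0,3,2,2,2} = 1
G(16) = mex{0,3,3,2,2} = 1
G(17) = mex{0,3,3,3,2} = 1
G(18) = mex{1,0,3,3,3} = 2
G(19) = mex{1,0,0,3,3} = 2
G(20) = mex{1,0,0,0,3} = 2
G(21) = mex{2,1,0,0,0} = 3
G(22) = mex{2,1,1,0,0} = 3
G(23) = mex{2,1,1,1,0} = 3
G(24) = mex{3,2,1,1,1} = 0
G(25) = mex{3,2,2,1,1} = 0
G(n+12) = G(n) holds for n = 0,…,8 (a full window of length max(S) = 9), so the sequence is purely periodic with period 12.

12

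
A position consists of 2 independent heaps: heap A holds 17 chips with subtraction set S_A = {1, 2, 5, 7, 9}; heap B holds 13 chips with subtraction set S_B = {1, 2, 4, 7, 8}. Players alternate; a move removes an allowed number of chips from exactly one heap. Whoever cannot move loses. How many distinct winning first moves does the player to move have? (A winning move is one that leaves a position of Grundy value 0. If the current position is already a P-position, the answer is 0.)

4

Heap A, S = {1, 2, 5, 7, 9}:
G(0) = 0
G(1) = mex{0} = 1
G(2) = mex{1,0} = 2
G(3) = mex{2,1} = 0
G(4) = mex{0,2} = 1
G(5) = mex{1,0,0} = 2
G(6) = mex{2,1,1} = 0
G(7) = mex{0,2,2,0} = 1
G(8) = mex{1,0,0,1} = 2
G(9) = mex{2,1,1,2,0} = 3
G(10) = mex{3,2,2,0,1} = 4
G(11) = mex{4,3,0,1,2} = 5
G(12) = mex{5,4,1,2,0} = 3
G(13) = mex{3,5,2,0,1} = 4
G(14) = mex{4,3,3,1,2} = 0
G(15) = mex{0,4,4,2,0} = 1
G(16) = mex{1,0,5,3,1} = 2
G(17) = mex{2,1,3,4,2} = 0
G_A(17) = 0.
Heap B, S = {1, 2, 4, 7, 8}:
n :  0  1  2  3  4  5  6  7  8  9 10 11 12 13
G :  0  1  2  0  1  2  0  1  2  0  1  2  0  1
G_B(13) = 1.
Combined Grundy value = 0 ⊕ 1 = 1.
A winning move leaves total XOR = 0, i.e. changes one component's Grundy value g to g ⊕ X where X is the current total.
Heap A: need g' = 0⊕1 = 1. Options: 17−1→G=2, 17−2→G=1, 17−5→G=3, 17−7→G=4, 17−9→G=2. Hits: 1.
Heap B: need g' = 1⊕1 = 0. Options: 13−1→G=0, 13−2→G=2, 13−4→G=0, 13−7→G=0, 13−8→G=2. Hits: 3.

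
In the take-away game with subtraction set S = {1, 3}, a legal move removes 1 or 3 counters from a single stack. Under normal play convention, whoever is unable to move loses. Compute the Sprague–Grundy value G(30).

n :  0  1  2  3  4  5  6  7  8  9 10 11 12 13 14 15 16 17 18 19 20 21 22 23 24 25 26 27 28 29 30
G :  0  1  0  1  0  1  0  1  0  1  0  1  0  1  0  1  0  1  0  1  0  1  0  1  0  1  0  1  0  1  0

0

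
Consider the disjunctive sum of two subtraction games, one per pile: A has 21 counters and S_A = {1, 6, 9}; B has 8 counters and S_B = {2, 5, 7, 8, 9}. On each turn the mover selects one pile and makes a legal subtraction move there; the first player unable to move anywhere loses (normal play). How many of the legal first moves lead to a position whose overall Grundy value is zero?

0

Pile A, S = {1, 6, 9}:
n :  0  1  2  3  4  5  6  7  8  9 10 11 12 13 14 15 16 17 18 19 20 21
G :  0  1  0  1  0  1  2  0  1  2  3  2  0  1  0  1  2  0  1  0  1  2
G_A(21) = 2.
Pile B, S = {2, 5, 7, 8, 9}:
G(0) = 0
G(1) = mex{} = 0
G(2) = mex{0} = 1
G(3) = mex{0} = 1
G(4) = mex{1} = 0
G(5) = mex{1,0} = 2
G(6) = mex{0,0} = 1
G(7) = mex{2,1,0} = 3
G(8) = mex{1,1,0,0} = 2
G_B(8) = 2.
Combined Grundy value = 2 ⊕ 2 = 0.
A winning move leaves total XOR = 0, i.e. changes one component's Grundy value g to g ⊕ X where X is the current total.
Pile A: target g' = 2⊕0 = 2, but every legal move changes the Grundy value (mex property), so 0 moves.
Pile B: target g' = 2⊕0 = 2, but every legal move changes the Grundy value (mex property), so 0 moves.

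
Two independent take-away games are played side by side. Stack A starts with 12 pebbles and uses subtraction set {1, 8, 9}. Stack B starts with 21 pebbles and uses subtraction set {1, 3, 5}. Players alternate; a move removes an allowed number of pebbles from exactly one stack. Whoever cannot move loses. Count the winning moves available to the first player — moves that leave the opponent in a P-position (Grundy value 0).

Stack A, S = {1, 8, 9}:
n :  0  1  2  3  4  5  6  7  8  9 10 11 12
G :  0  1  0  1  0  1  0  1  2  3  2  3  2
G_A(12) = 2.
Stack B, S = {1, 3, 5}:
n :  0  1  2  3  4  5  6  7  8  9 10 11 12 13 14 15 16 17 18 19 20 21
G :  0  1  0  1  0  1  0  1  0  1  0  1  0  1  0  1  0  1  0  1  0  1
G_B(21) = 1.
Combined Grundy value = 2 ⊕ 1 = 3.
A winning move leaves total XOR = 0, i.e. changes one component's Grundy value g to g ⊕ X where X is the current total.
Stack A: need g' = 2⊕3 = 1. Options: 12−1→G=3, 12−8→G=0, 12−9→G=1. Hits: 1.
Stack B: need g' = 1⊕3 = 2. Options: 21−1→G=0, 21−3→G=0, 21−5→G=0. Hits: 0.

1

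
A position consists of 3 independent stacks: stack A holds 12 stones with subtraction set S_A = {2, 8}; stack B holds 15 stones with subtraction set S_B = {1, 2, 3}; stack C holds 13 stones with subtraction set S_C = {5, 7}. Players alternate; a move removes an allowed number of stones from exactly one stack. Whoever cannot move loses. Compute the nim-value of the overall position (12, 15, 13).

2

Stack A, S = {2, 8}:
n :  0  1  2  3  4  5  6  7  8  9 10 11 12
G :  0  0  1  1  0  0  1  1  2  2  0  0  1
G_A(12) = 1.
Stack B, S = {1, 2, 3}:
G(0) = 0
G(1) = mex{0} = 1
G(2) = mex{1,0} = 2
G(3) = mex{2,1,0} = 3
G(4) = mex{3,2,1} = 0
G(5) = mex{0,3,2} = 1
G(6) = mex{1,0,3} = 2
G(7) = mex{2,1,0} = 3
G(8) = mex{3,2,1} = 0
G(9) = mex{0,3,2} = 1
G(10) = mex{1,0,3} = 2
G(11) = mex{2,1,0} = 3
G(12) = mex{3,2,1} = 0
G(13) = mex{0,3,2} = 1
G(14) = mex{1,0,3} = 2
G(15) = mex{2,1,0} = 3
G_B(15) = 3.
Stack C, S = {5, 7}:
n :  0  1  2  3  4  5  6  7  8  9 10 11 12 13
G :  0  0  0  0  0  1  1  1  1  1  2  2  0  0
G_C(13) = 0.
Combined Grundy value = 1 ⊕ 3 ⊕ 0 = 2.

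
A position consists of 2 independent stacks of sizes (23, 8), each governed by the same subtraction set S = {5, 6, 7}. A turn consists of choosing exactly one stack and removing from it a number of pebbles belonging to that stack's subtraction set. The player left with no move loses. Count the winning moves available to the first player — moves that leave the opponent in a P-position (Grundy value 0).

All stacks use S = {5, 6, 7}:
n :  0  1  2  3  4  5  6  7  8  9 10 11 12 13 14 15 16 17 18 19 20 21 22 23
G :  0  0  0  0  0  1  1  1  1  1  2  2  0  0  0  0  0  1  1  1  1  1  2  2
Stack A: G(23) = 2.
Stack B: G(8) = 1.
Combined Grundy value = 2 ⊕ 1 = 3.
A winning move leaves total XOR = 0, i.e. changes one component's Grundy value g to g ⊕ X where X is the current total.
Stack A: need g' = 2⊕3 = 1. Options: 23−5→G=1, 23−6→G=1, 23−7→G=0. Hits: 2.
Stack B: need g' = 1⊕3 = 2. Options: 8−5→G=0, 8−6→G=0, 8−7→G=0. Hits: 0.

2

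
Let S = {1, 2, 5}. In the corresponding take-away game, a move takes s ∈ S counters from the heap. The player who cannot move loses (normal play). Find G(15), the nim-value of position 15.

n :  0  1  2  3  4  5  6  7  8  9 10 11 12 13 14 15
G :  0  1  2  0  1  2  0  1  2  0  1  2  0  1  2  0

0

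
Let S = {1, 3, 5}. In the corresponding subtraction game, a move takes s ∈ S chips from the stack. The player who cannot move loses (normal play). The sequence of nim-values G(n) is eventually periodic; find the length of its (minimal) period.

G(0) = 0
G(1) = mex{0} = 1
G(2) = mex{1} = 0
G(3) = mex{0,0} = 1
G(4) = mex{1,1} = 0
G(5) = mex{0,0,0} = 1
G(6) = mex{1,1,1} = 0
G(7) = mex{0,0,0} = 1
G(8) = mex{1,1,1} = 0
G(9) = mex{0,0,0} = 1
G(10) = mex{1,1,1} = 0
G(11) = mex{0,0,0} = 1
G(12) = mex{1,1,1} = 0
G(13) = mex{0,0,0} = 1
G(14) = mex{1,1,1} = 0
G(n+2) = G(n) holds for n = 0,…,4 (a full window of length max(S) = 5), so the sequence is purely periodic with period 2.

2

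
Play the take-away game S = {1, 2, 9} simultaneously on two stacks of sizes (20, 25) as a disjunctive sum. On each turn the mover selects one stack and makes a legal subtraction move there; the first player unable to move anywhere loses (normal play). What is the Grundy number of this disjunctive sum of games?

2

All stacks use S = {1, 2, 9}:
n :  0  1  2  3  4  5  6  7  8  9 10 11 12 13 14 15 16 17 18 19 20 21 22 23 24 25
G :  0  1  2  0  1  2  0  1  2  3  0  1  2  0  1  2  0  1  2  3  0  1  2  0  1  2
Stack A: G(20) = 0.
Stack B: G(25) = 2.
Combined Grundy value = 0 ⊕ 2 = 2.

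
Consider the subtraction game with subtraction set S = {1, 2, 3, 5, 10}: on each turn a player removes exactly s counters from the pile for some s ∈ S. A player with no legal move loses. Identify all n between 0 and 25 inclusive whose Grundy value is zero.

n :  0  1  2  3  4  5  6  7  8  9 10 11 12 13 14 15 16 17 18 19 20 21 22 23 24 25
G :  0  1  2  3  0  1  2  3  0  1  2  3  0  1  2  3  0  1  2  3  0  1  2  3  0  1
P-positions are exactly the n with G(n) = 0.

0, 4, 8, 12, 16, 20, 24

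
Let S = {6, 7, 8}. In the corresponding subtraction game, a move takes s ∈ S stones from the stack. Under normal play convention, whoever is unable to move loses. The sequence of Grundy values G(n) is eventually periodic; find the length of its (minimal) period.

G(0) = 0
G(1) = mex{} = 0
G(2) = mex{} = 0
G(3) = mex{} = 0
G(4) = mex{} = 0
G(5) = mex{} = 0
G(6) = mex{0} = 1
G(7) = mex{0,0} = 1
G(8) = mex{0,0,0} = 1
G(9) = mex{0,0,0} = 1
G(10) = mex{0,0,0} = 1
G(11) = mex{0,0,0} = 1
G(12) = mex{1,0,0} = 2
G(13) = mex{1,1,0} = 2
G(14) = mex{1,1,1} = 0
G(15) = mex{1,1,1} = 0
G(16) = mex{1,1,1} = 0
G(17) = mex{1,1,1} = 0
G(18) = mex{2,1,1} = 0
G(19) = mex{2,2,1} = 0
G(20) = mex{0,2,2} = 1
G(21) = mex{0,0,2} = 1
G(22) = mex{0,0,0} = 1
G(23) = mex{0,0,0} = 1
G(24) = mex{0,0,0} = 1
G(25) = mex{0,0,0} = 1
G(26) = mex{1,0,0} = 2
G(27) = mex{1,1,0} = 2
G(28) = mex{1,1,1} = 0
G(29) = mex{1,1,1} = 0
G(n+14) = G(n) holds for n = 0,…,7 (a full window of length max(S) = 8), so the sequence is purely periodic with period 14.

14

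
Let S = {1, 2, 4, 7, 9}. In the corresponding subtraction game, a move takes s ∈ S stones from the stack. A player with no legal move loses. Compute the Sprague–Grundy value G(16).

2

G(0) = 0
G(1) = mex{0} = 1
G(2) = mex{1,0} = 2
G(3) = mex{2,1} = 0
G(4) = mex{0,2,0} = 1
G(5) = mex{1,0,1} = 2
G(6) = mex{2,1,2} = 0
G(7) = mex{0,2,0,0} = 1
G(8) = mex{1,0,1,1} = 2
G(9) = mex{2,1,2,2,0} = 3
G(10) = mex{3,2,0,0,1} = 4
G(11) = mex{4,3,1,1,2} = 0
G(12) = mex{0,4,2,2,0} = 1
G(13) = mex{1,0,3,0,1} = 2
G(14) = mex{2,1,4,1,2} = 0
G(15) = mex{0,2,0,2,0} = 1
G(16) = mex{1,0,1,3,1} = 2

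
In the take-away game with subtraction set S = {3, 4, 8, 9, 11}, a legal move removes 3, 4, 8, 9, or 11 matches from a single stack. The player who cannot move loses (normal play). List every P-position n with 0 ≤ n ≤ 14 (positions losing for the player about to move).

0, 1, 2, 7, 14

G(0) = 0
G(1) = mex{} = 0
G(2) = mex{} = 0
G(3) = mex{0} = 1
G(4) = mex{0,0} = 1
G(5) = mex{0,0} = 1
G(6) = mex{1,0} = 2
G(7) = mex{1,1} = 0
G(8) = mex{1,1,0} = 2
G(9) = mex{2,1,0,0} = 3
G(10) = mex{0,2,0,0} = 1
G(11) = mex{2,0,1,0,0} = 3
G(12) = mex{3,2,1,1,0} = 4
G(13) = mex{1,3,1,1,0} = 2
G(14) = mex{3,1,2,1,1} = 0
P-positions are exactly the n with G(n) = 0.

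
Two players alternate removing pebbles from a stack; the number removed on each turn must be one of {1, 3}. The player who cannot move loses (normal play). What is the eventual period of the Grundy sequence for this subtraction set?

G(0) = 0
G(1) = mex{0} = 1
G(2) = mex{1} = 0
G(3) = mex{0,0} = 1
G(4) = mex{1,1} = 0
G(5) = mex{0,0} = 1
G(6) = mex{1,1} = 0
G(7) = mex{0,0} = 1
G(8) = mex{1,1} = 0
G(9) = mex{0,0} = 1
G(10) = mex{1,1} = 0
G(11) = mex{0,0} = 1
G(12) = mex{1,1} = 0
G(13) = mex{0,0} = 1
G(14) = mex{1,1} = 0
G(n+2) = G(n) holds for n = 0,…,2 (a full window of length max(S) = 3), so the sequence is purely periodic with period 2.

2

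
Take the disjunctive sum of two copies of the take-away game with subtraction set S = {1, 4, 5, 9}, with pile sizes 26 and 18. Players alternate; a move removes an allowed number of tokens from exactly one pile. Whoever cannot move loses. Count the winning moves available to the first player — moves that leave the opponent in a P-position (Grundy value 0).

All piles use S = {1, 4, 5, 9}:
G(0) = 0
G(1) = mex{0} = 1
G(2) = mex{1} = 0
G(3) = mex{0} = 1
G(4) = mex{1,0} = 2
G(5) = mex{2,1,0} = 3
G(6) = mex{3,0,1} = 2
G(7) = mex{2,1,0} = 3
G(8) = mex{3,2,1} = 0
G(9) = mex{0,3,2,0} = 1
G(10) = mex{1,2,3,1} = 0
G(11) = mex{0,3,2,0} = 1
G(12) = mex{1,0,3,1} = 2
G(13) = mex{2,1,0,2} = 3
G(14) = mex{3,0,1,3} = 2
G(15) = mex{2,1,0,2} = 3
G(16) = mex{3,2,1,3} = 0
G(17) = mex{0,3,2,0} = 1
G(18) = mex{1,2,3,1} = 0
G(19) = mex{0,3,2,0} = 1
G(20) = mex{1,0,3,1} = 2
G(21) = mex{2,1,0,2} = 3
G(22) = mex{3,0,1,3} = 2
G(23) = mex{2,1,0,2} = 3
G(24) = mex{3,2,1,3} = 0
G(25) = mex{0,3,2,0} = 1
G(26) = mex{1,2,3,1} = 0
Pile A: G(26) = 0.
Pile B: G(18) = 0.
Combined Grundy value = 0 ⊕ 0 = 0.
A winning move leaves total XOR = 0, i.e. changes one component's Grundy value g to g ⊕ X where X is the current total.
Pile A: target g' = 0⊕0 = 0, but every legal move changes the Grundy value (mex property), so 0 moves.
Pile B: target g' = 0⊕0 = 0, but every legal move changes the Grundy value (mex property), so 0 moves.

0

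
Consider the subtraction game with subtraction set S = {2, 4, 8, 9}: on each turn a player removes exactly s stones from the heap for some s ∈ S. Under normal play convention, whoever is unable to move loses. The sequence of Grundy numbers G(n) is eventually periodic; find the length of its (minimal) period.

G(0) = 0
G(1) = mex{} = 0
G(2) = mex{0} = 1
G(3) = mex{0} = 1
G(4) = mex{1,0} = 2
G(5) = mex{1,0} = 2
G(6) = mex{2,1} = 0
G(7) = mex{2,1} = 0
G(8) = mex{0,2,0} = 1
G(9) = mex{0,2,0,0} = 1
G(10) = mex{1,0,1,0} = 2
G(11) = mex{1,0,1,1} = 2
G(12) = mex{2,1,2,1} = 0
G(13) = mex{2,1,2,2} = 0
G(14) = mex{0,2,0,2} = 1
G(15) = mex{0,2,0,0} = 1
G(16) = mex{1,0,1,0} = 2
G(n+6) = G(n) holds for n = 0,…,8 (a full window of length max(S) = 9), so the sequence is purely periodic with period 6.

6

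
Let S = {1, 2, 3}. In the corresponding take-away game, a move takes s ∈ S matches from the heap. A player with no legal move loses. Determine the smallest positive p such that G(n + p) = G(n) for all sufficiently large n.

4

G(0) = 0
G(1) = mex{0} = 1
G(2) = mex{1,0} = 2
G(3) = mex{2,1,0} = 3
G(4) = mex{3,2,1} = 0
G(5) = mex{0,3,2} = 1
G(6) = mex{1,0,3} = 2
G(7) = mex{2,1,0} = 3
G(8) = mex{3,2,1} = 0
G(9) = mex{0,3,2} = 1
G(10) = mex{1,0,3} = 2
G(11) = mex{2,1,0} = 3
G(12) = mex{3,2,1} = 0
G(13) = mex{0,3,2} = 1
G(14) = mex{1,0,3} = 2
G(n+4) = G(n) holds for n = 0,…,2 (a full window of length max(S) = 3), so the sequence is purely periodic with period 4.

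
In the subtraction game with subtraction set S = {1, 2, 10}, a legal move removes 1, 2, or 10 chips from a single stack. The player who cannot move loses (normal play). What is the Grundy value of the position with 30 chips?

0

G(0) = 0
G(1) = mex{0} = 1
G(2) = mex{1,0} = 2
G(3) = mex{2,1} = 0
G(4) = mex{0,2} = 1
G(5) = mex{1,0} = 2
G(6) = mex{2,1} = 0
G(7) = mex{0,2} = 1
G(8) = mex{1,0} = 2
G(9) = mex{2,1} = 0
G(10) = mex{0,2,0} = 1
G(11) = mex{1,0,1} = 2
G(12) = mex{2,1,2} = 0
G(13) = mex{0,2,0} = 1
G(14) = mex{1,0,1} = 2
G(15) = mex{2,1,2} = 0
G(16) = mex{0,2,0} = 1
G(17) = mex{1,0,1} = 2
G(18) = mex{2,1,2} = 0
G(19) = mex{0,2,0} = 1
G(20) = mex{1,0,1} = 2
G(21) = mex{2,1,2} = 0
G(22) = mex{0,2,0} = 1
G(23) = mex{1,0,1} = 2
G(24) = mex{2,1,2} = 0
G(25) = mex{0,2,0} = 1
G(26) = mex{1,0,1} = 2
G(27) = mex{2,1,2} = 0
G(28) = mex{0,2,0} = 1
G(29) = mex{1,0,1} = 2
G(30) = mex{2,1,2} = 0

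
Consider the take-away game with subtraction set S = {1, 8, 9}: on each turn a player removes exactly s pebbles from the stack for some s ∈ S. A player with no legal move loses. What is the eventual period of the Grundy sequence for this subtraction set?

n :  0  1  2  3  4  5  6  7  8  9 10 11 12 13 14 15 16 17 18 19 20 21 22 23 24 25 26 27 28 29 30 31 32 33
G :  0  1  0  1  0  1  0  1  2  3  2  3  2  3  2  3  0  1  0  1  0  1  0  1  2  3  2  3  2  3  2  3  0  1
G(n+16) = G(n) holds for n = 0,…,8 (a full window of length max(S) = 9), so the sequence is purely periodic with period 16.

16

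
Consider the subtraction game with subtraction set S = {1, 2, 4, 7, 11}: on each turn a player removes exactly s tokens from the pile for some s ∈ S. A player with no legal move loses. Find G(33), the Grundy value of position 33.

n :  0  1  2  3  4  5  6  7  8  9 10 11 12 13 14 15 16 17 18 19 20 21 22 23 24 25 26 27 28 29 30 31 32 33
G :  0  1  2  0  1  2  0  1  2  0  1  2  0  1  2  0  1  2  0  1  2  0  1  2  0  1  2  0  1  2  0  1  2  0

0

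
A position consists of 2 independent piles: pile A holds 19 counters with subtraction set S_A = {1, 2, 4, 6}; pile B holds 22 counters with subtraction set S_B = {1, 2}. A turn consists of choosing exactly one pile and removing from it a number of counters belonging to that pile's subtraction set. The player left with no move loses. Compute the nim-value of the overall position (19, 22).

1

Pile A, S = {1, 2, 4, 6}:
G(0) = 0
G(1) = mex{0} = 1
G(2) = mex{1,0} = 2
G(3) = mex{2,1} = 0
G(4) = mex{0,2,0} = 1
G(5) = mex{1,0,1} = 2
G(6) = mex{2,1,2,0} = 3
G(7) = mex{3,2,0,1} = 4
G(8) = mex{4,3,1,2} = 0
G(9) = mex{0,4,2,0} = 1
G(10) = mex{1,0,3,1} = 2
G(11) = mex{2,1,4,2} = 0
G(12) = mex{0,2,0,3} = 1
G(13) = mex{1,0,1,4} = 2
G(14) = mex{2,1,2,0} = 3
G(15) = mex{3,2,0,1} = 4
G(16) = mex{4,3,1,2} = 0
G(17) = mex{0,4,2,0} = 1
G(18) = mex{1,0,3,1} = 2
G(19) = mex{2,1,4,2} = 0
G_A(19) = 0.
Pile B, S = {1, 2}:
G(0) = 0
G(1) = mex{0} = 1
G(2) = mex{1,0} = 2
G(3) = mex{2,1} = 0
G(4) = mex{0,2} = 1
G(5) = mex{1,0} = 2
G(6) = mex{2,1} = 0
G(7) = mex{0,2} = 1
G(8) = mex{1,0} = 2
G(9) = mex{2,1} = 0
G(10) = mex{0,2} = 1
G(11) = mex{1,0} = 2
G(12) = mex{2,1} = 0
G(13) = mex{0,2} = 1
G(14) = mex{1,0} = 2
G(15) = mex{2,1} = 0
G(16) = mex{0,2} = 1
G(17) = mex{1,0} = 2
G(18) = mex{2,1} = 0
G(19) = mex{0,2} = 1
G(20) = mex{1,0} = 2
G(21) = mex{2,1} = 0
G(22) = mex{0,2} = 1
G_B(22) = 1.
Combined Grundy value = 0 ⊕ 1 = 1.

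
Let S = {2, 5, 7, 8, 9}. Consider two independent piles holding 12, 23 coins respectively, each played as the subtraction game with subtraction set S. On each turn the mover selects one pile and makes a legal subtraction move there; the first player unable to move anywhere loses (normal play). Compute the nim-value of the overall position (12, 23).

6

All piles use S = {2, 5, 7, 8, 9}:
G(0) = 0
G(1) = mex{} = 0
G(2) = mex{0} = 1
G(3) = mex{0} = 1
G(4) = mex{1} = 0
G(5) = mex{1,0} = 2
G(6) = mex{0,0} = 1
G(7) = mex{2,1,0} = 3
G(8) = mex{1,1,0,0} = 2
G(9) = mex{3,0,1,0,0} = 2
G(10) = mex{2,2,1,1,0} = 3
G(11) = mex{2,1,0,1,1} = 3
G(12) = mex{3,3,2,0,1} = 4
G(13) = mex{3,2,1,2,0} = 4
G(14) = mex{4,2,3,1,2} = 0
G(15) = mex{4,3,2,3,1} = 0
G(16) = mex{0,3,2,2,3} = 1
G(17) = mex{0,4,3,2,2} = 1
G(18) = mex{1,4,3,3,2} = 0
G(19) = mex{1,0,4,3,3} = 2
G(20) = mex{0,0,4,4,3} = 1
G(21) = mex{2,1,0,4,4} = 3
G(22) = mex{1,1,0,0,4} = 2
G(23) = mex{3,0,1,0,0} = 2
Pile A: G(12) = 4.
Pile B: G(23) = 2.
Combined Grundy value = 4 ⊕ 2 = 6.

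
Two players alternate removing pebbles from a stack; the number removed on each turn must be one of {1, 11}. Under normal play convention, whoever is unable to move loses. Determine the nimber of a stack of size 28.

0

n :  0  1  2  3  4  5  6  7  8  9 10 11 12 13 14 15 16 17 18 19 20 21 22 23 24 25 26 27 28
G :  0  1  0  1  0  1  0  1  0  1  0  1  0  1  0  1  0  1  0  1  0  1  0  1  0  1  0  1  0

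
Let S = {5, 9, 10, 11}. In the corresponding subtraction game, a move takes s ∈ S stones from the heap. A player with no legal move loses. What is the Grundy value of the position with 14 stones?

2

n :  0  1  2  3  4  5  6  7  8  9 10 11 12 13 14
G :  0  0  0  0  0  1  1  1  1  1  2  2  2  2  2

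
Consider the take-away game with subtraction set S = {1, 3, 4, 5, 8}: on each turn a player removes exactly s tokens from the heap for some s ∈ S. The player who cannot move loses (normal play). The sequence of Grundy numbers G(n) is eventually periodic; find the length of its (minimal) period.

G(0) = 0
G(1) = mex{0} = 1
G(2) = mex{1} = 0
G(3) = mex{0,0} = 1
G(4) = mex{1,1,0} = 2
G(5) = mex{2,0,1,0} = 3
G(6) = mex{3,1,0,1} = 2
G(7) = mex{2,2,1,0} = 3
G(8) = mex{3,3,2,1,0} = 4
G(9) = mex{4,2,3,2,1} = 0
G(10) = mex{0,3,2,3,0} = 1
G(11) = mex{1,4,3,2,1} = 0
G(12) = mex{0,0,4,3,2} = 1
G(13) = mex{1,1,0,4,3} = 2
G(14) = mex{2,0,1,0,2} = 3
G(15) = mex{3,1,0,1,3} = 2
G(16) = mex{2,2,1,0,4} = 3
G(17) = mex{3,3,2,1,0} = 4
G(18) = mex{4,2,3,2,1} = 0
G(19) = mex{0,3,2,3,0} = 1
G(n+9) = G(n) holds for n = 0,…,7 (a full window of length max(S) = 8), so the sequence is purely periodic with period 9.

9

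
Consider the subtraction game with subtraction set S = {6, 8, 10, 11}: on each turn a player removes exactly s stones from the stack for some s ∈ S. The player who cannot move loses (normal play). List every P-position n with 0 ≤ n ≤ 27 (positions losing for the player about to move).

0, 1, 2, 3, 4, 5, 17, 18, 19, 20, 21, 22

n :  0  1  2  3  4  5  6  7  8  9 10 11 12 13 14 15 16 17 18 19 20 21 22 23 24 25 26 27
G :  0  0  0  0  0  0  1  1  1  1  1  1  2  2  2  2  2  0  0  0  0  0  0  1  1  1  1  1
P-positions are exactly the n with G(n) = 0.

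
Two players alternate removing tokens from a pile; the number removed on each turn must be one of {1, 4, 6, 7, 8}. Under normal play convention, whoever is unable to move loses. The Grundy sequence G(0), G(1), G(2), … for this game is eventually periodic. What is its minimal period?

G(0) = 0
G(1) = mex{0} = 1
G(2) = mex{1} = 0
G(3) = mex{0} = 1
G(4) = mex{1,0} = 2
G(5) = mex{2,1} = 0
G(6) = mex{0,0,0} = 1
G(7) = mex{1,1,1,0} = 2
G(8) = mex{2,2,0,1,0} = 3
G(9) = mex{3,0,1,0,1} = 2
G(10) = mex{2,1,2,1,0} = 3
G(11) = mex{3,2,0,2,1} = 4
G(12) = mex{4,3,1,0,2} = 5
G(13) = mex{5,2,2,1,0} = 3
G(14) = mex{3,3,3,2,1} = 0
G(15) = mex{0,4,2,3,2} = 1
G(16) = mex{1,5,3,2,3} = 0
G(17) = mex{0,3,4,3,2} = 1
G(18) = mex{1,0,5,4,3} = 2
G(19) = mex{2,1,3,5,4} = 0
G(20) = mex{0,0,0,3,5} = 1
G(21) = mex{1,1,1,0,3} = 2
G(22) = mex{2,2,0,1,0} = 3
G(23) = mex{3,0,1,0,1} = 2
G(24) = mex{2,1,2,1,0} = 3
G(25) = mex{3,2,0,2,1} = 4
G(26) = mex{4,3,1,0,2} = 5
G(27) = mex{5,2,2,1,0} = 3
G(28) = mex{3,3,3,2,1} = 0
G(29) = mex{0,4,2,3,2} = 1
G(n+14) = G(n) holds for n = 0,…,7 (a full window of length max(S) = 8), so the sequence is purely periodic with period 14.

14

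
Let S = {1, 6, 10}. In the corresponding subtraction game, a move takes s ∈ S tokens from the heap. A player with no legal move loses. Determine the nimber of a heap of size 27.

0

G(0) = 0
G(1) = mex{0} = 1
G(2) = mex{1} = 0
G(3) = mex{0} = 1
G(4) = mex{1} = 0
G(5) = mex{0} = 1
G(6) = mex{1,0} = 2
G(7) = mex{2,1} = 0
G(8) = mex{0,0} = 1
G(9) = mex{1,1} = 0
G(10) = mex{0,0,0} = 1
G(11) = mex{1,1,1} = 0
G(12) = mex{0,2,0} = 1
G(13) = mex{1,0,1} = 2
G(14) = mex{2,1,0} = 3
G(15) = mex{3,0,1} = 2
G(16) = mex{2,1,2} = 0
G(17) = mex{0,0,0} = 1
G(18) = mex{1,1,1} = 0
G(19) = mex{0,2,0} = 1
G(20) = mex{1,3,1} = 0
G(21) = mex{0,2,0} = 1
G(22) = mex{1,0,1} = 2
G(23) = mex{2,1,2} = 0
G(24) = mex{0,0,3} = 1
G(25) = mex{1,1,2} = 0
G(26) = mex{0,0,0} = 1
G(27) = mex{1,1,1} = 0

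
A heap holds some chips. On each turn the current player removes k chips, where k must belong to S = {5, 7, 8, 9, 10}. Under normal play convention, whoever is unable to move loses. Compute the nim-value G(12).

n :  0  1  2  3  4  5  6  7  8  9 10 11 12
G :  0  0  0  0  0  1  1  1  1  1  2  2  2

2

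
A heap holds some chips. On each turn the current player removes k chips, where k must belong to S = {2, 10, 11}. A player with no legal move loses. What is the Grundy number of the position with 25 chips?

0

n :  0  1  2  3  4  5  6  7  8  9 10 11 12 13 14 15 16 17 18 19 20 21 22 23 24 25
G :  0  0  1  1  0  0  1  1  0  0  1  1  2  0  3  1  2  0  3  1  2  0  0  1  1  0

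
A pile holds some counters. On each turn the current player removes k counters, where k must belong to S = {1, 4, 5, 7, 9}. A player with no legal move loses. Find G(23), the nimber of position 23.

3

n :  0  1  2  3  4  5  6  7  8  9 10 11 12 13 14 15 16 17 18 19 20 21 22 23
G :  0  1  0  1  2  3  2  3  0  1  0  1  2  3  2  3  0  1  0  1  2  3  2  3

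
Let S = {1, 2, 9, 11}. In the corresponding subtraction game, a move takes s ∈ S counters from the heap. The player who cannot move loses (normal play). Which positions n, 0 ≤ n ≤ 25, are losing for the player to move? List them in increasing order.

n :  0  1  2  3  4  5  6  7  8  9 10 11 12 13 14 15 16 17 18 19 20 21 22 23 24 25
G :  0  1  2  0  1  2  0  1  2  3  0  1  2  0  1  2  0  1  2  3  0  1  2  0  1  2
P-positions are exactly the n with G(n) = 0.

0, 3, 6, 10, 13, 16, 20, 23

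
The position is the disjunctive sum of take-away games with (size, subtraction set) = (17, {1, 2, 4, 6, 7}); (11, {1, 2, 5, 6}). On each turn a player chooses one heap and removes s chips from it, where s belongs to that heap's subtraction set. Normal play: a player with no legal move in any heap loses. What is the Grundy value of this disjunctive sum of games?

Heap A, S = {1, 2, 4, 6, 7}:
G(0) = 0
G(1) = mex{0} = 1
G(2) = mex{1,0} = 2
G(3) = mex{2,1} = 0
G(4) = mex{0,2,0} = 1
G(5) = mex{1,0,1} = 2
G(6) = mex{2,1,2,0} = 3
G(7) = mex{3,2,0,1,0} = 4
G(8) = mex{4,3,1,2,1} = 0
G(9) = mex{0,4,2,0,2} = 1
G(10) = mex{1,0,3,1,0} = 2
G(11) = mex{2,1,4,2,1} = 0
G(12) = mex{0,2,0,3,2} = 1
G(13) = mex{1,0,1,4,3} = 2
G(14) = mex{2,1,2,0,4} = 3
G(15) = mex{3,2,0,1,0} = 4
G(16) = mex{4,3,1,2,1} = 0
G(17) = mex{0,4,2,0,2} = 1
G_A(17) = 1.
Heap B, S = {1, 2, 5, 6}:
n :  0  1  2  3  4  5  6  7  8  9 10 11
G :  0  1  2  0  1  2  3  0  1  2  0  1
G_B(11) = 1.
Combined Grundy value = 1 ⊕ 1 = 0.

0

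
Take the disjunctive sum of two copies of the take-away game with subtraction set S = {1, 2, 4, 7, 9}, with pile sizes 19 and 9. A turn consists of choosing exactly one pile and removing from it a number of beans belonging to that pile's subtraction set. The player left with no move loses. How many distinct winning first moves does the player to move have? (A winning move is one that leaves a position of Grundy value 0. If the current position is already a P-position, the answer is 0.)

3

All piles use S = {1, 2, 4, 7, 9}:
G(0) = 0
G(1) = mex{0} = 1
G(2) = mex{1,0} = 2
G(3) = mex{2,1} = 0
G(4) = mex{0,2,0} = 1
G(5) = mex{1,0,1} = 2
G(6) = mex{2,1,2} = 0
G(7) = mex{0,2,0,0} = 1
G(8) = mex{1,0,1,1} = 2
G(9) = mex{2,1,2,2,0} = 3
G(10) = mex{3,2,0,0,1} = 4
G(11) = mex{4,3,1,1,2} = 0
G(12) = mex{0,4,2,2,0} = 1
G(13) = mex{1,0,3,0,1} = 2
G(14) = mex{2,1,4,1,2} = 0
G(15) = mex{0,2,0,2,0} = 1
G(16) = mex{1,0,1,3,1} = 2
G(17) = mex{2,1,2,4,2} = 0
G(18) = mex{0,2,0,0,3} = 1
G(19) = mex{1,0,1,1,4} = 2
Pile A: G(19) = 2.
Pile B: G(9) = 3.
Combined Grundy value = 2 ⊕ 3 = 1.
A winning move leaves total XOR = 0, i.e. changes one component's Grundy value g to g ⊕ X where X is the current total.
Pile A: need g' = 2⊕1 = 3. Options: 19−1→G=1, 19−2→G=0, 19−4→G=1, 19−7→G=1, 19−9→G=4. Hits: 0.
Pile B: need g' = 3⊕1 = 2. Options: 9−1→G=2, 9−2→G=1, 9−4→G=2, 9−7→G=2, 9−9→G=0. Hits: 3.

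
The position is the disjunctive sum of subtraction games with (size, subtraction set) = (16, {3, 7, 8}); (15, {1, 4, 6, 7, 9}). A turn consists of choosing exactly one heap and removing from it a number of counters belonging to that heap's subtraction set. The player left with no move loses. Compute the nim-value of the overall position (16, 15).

Heap A, S = {3, 7, 8}:
G(0) = 0
G(1) = mex{} = 0
G(2) = mex{} = 0
G(3) = mex{0} = 1
G(4) = mex{0} = 1
G(5) = mex{0} = 1
G(6) = mex{1} = 0
G(7) = mex{1,0} = 2
G(8) = mex{1,0,0} = 2
G(9) = mex{0,0,0} = 1
G(10) = mex{2,1,0} = 3
G(11) = mex{2,1,1} = 0
G(12) = mex{1,1,1} = 0
G(13) = mex{3,0,1} = 2
G(14) = mex{0,2,0} = 1
G(15) = mex{0,2,2} = 1
G(16) = mex{2,1,2} = 0
G_A(16) = 0.
Heap B, S = {1, 4, 6, 7, 9}:
G(0) = 0
G(1) = mex{0} = 1
G(2) = mex{1} = 0
G(3) = mex{0} = 1
G(4) = mex{1,0} = 2
G(5) = mex{2,1} = 0
G(6) = mex{0,0,0} = 1
G(7) = mex{1,1,1,0} = 2
G(8) = mex{2,2,0,1} = 3
G(9) = mex{3,0,1,0,0} = 2
G(10) = mex{2,1,2,1,1} = 0
G(11) = mex{0,2,0,2,0} = 1
G(12) = mex{1,3,1,0,1} = 2
G(13) = mex{2,2,2,1,2} = 0
G(14) = mex{0,0,3,2,0} = 1
G(15) = mex{1,1,2,3,1} = 0
G_B(15) = 0.
Combined Grundy value = 0 ⊕ 0 = 0.

0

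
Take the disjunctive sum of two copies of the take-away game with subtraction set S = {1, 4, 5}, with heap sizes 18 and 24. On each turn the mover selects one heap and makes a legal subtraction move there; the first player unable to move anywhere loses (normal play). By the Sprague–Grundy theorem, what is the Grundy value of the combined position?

0

All heaps use S = {1, 4, 5}:
G(0) = 0
G(1) = mex{0} = 1
G(2) = mex{1} = 0
G(3) = mex{0} = 1
G(4) = mex{1,0} = 2
G(5) = mex{2,1,0} = 3
G(6) = mex{3,0,1} = 2
G(7) = mex{2,1,0} = 3
G(8) = mex{3,2,1} = 0
G(9) = mex{0,3,2} = 1
G(10) = mex{1,2,3} = 0
G(11) = mex{0,3,2} = 1
G(12) = mex{1,0,3} = 2
G(13) = mex{2,1,0} = 3
G(14) = mex{3,0,1} = 2
G(15) = mex{2,1,0} = 3
G(16) = mex{3,2,1} = 0
G(17) = mex{0,3,2} = 1
G(18) = mex{1,2,3} = 0
G(19) = mex{0,3,2} = 1
G(20) = mex{1,0,3} = 2
G(21) = mex{2,1,0} = 3
G(22) = mex{3,0,1} = 2
G(23) = mex{2,1,0} = 3
G(24) = mex{3,2,1} = 0
Heap A: G(18) = 0.
Heap B: G(24) = 0.
Combined Grundy value = 0 ⊕ 0 = 0.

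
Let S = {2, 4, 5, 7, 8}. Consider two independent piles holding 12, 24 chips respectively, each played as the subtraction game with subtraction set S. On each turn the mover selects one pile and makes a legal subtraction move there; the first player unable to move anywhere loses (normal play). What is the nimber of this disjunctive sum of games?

3

All piles use S = {2, 4, 5, 7, 8}:
n :  0  1  2  3  4  5  6  7  8  9 10 11 12 13 14 15 16 17 18 19 20 21 22 23 24
G :  0  0  1  1  2  2  3  3  4  4  0  0  1  1  2  2  3  3  4  4  0  0  1  1  2
Pile A: G(12) = 1.
Pile B: G(24) = 2.
Combined Grundy value = 1 ⊕ 2 = 3.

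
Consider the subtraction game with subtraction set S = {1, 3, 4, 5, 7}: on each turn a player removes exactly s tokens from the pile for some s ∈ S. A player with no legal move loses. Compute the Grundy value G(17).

G(0) = 0
G(1) = mex{0} = 1
G(2) = mex{1} = 0
G(3) = mex{0,0} = 1
G(4) = mex{1,1,0} = 2
G(5) = mex{2,0,1,0} = 3
G(6) = mex{3,1,0,1} = 2
G(7) = mex{2,2,1,0,0} = 3
G(8) = mex{3,3,2,1,1} = 0
G(9) = mex{0,2,3,2,0} = 1
G(10) = mex{1,3,2,3,1} = 0
G(11) = mex{0,0,3,2,2} = 1
G(12) = mex{1,1,0,3,3} = 2
G(13) = mex{2,0,1,0,2} = 3
G(14) = mex{3,1,0,1,3} = 2
G(15) = mex{2,2,1,0,0} = 3
G(16) = mex{3,3,2,1,1} = 0
G(17) = mex{0,2,3,2,0} = 1

1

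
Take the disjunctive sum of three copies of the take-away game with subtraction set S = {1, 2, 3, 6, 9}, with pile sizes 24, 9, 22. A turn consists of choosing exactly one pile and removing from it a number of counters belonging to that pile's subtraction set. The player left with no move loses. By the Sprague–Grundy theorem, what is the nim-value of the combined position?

All piles use S = {1, 2, 3, 6, 9}:
n :  0  1  2  3  4  5  6  7  8  9 10 11 12 13 14 15 16 17 18 19 20 21 22 23 24
G :  0  1  2  3  0  1  2  3  0  1  2  3  0  1  2  3  0  1  2  3  0  1  2  3  0
Pile A: G(24) = 0.
Pile B: G(9) = 1.
Pile C: G(22) = 2.
Combined Grundy value = 0 ⊕ 1 ⊕ 2 = 3.

3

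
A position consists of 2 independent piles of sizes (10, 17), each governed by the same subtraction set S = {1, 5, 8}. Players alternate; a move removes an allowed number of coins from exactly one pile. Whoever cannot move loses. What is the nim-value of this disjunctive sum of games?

All piles use S = {1, 5, 8}:
n :  0  1  2  3  4  5  6  7  8  9 10 11 12 13 14 15 16 17
G :  0  1  0  1  0  1  0  1  2  3  2  3  2  0  1  0  1  0
Pile A: G(10) = 2.
Pile B: G(17) = 0.
Combined Grundy value = 2 ⊕ 0 = 2.

2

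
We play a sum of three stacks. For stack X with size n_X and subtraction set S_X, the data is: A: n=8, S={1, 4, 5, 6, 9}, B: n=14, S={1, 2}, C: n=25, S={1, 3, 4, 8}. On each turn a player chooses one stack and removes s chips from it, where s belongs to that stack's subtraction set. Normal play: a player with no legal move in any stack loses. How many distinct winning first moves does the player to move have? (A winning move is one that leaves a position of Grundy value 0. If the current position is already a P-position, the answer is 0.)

1

Stack A, S = {1, 4, 5, 6, 9}:
n : 0 1 2 3 4 5 6 7 8
G : 0 1 0 1 2 3 2 3 4
G_A(8) = 4.
Stack B, S = {1, 2}:
n :  0  1  2  3  4  5  6  7  8  9 10 11 12 13 14
G :  0  1  2  0  1  2  0  1  2  0  1  2  0  1  2
G_B(14) = 2.
Stack C, S = {1, 3, 4, 8}:
G(0) = 0
G(1) = mex{0} = 1
G(2) = mex{1} = 0
G(3) = mex{0,0} = 1
G(4) = mex{1,1,0} = 2
G(5) = mex{2,0,1} = 3
G(6) = mex{3,1,0} = 2
G(7) = mex{2,2,1} = 0
G(8) = mex{0,3,2,0} = 1
G(9) = mex{1,2,3,1} = 0
G(10) = mex{0,0,2,0} = 1
G(11) = mex{1,1,0,1} = 2
G(12) = mex{2,0,1,2} = 3
G(13) = mex{3,1,0,3} = 2
G(14) = mex{2,2,1,2} = 0
G(15) = mex{0,3,2,0} = 1
G(16) = mex{1,2,3,1} = 0
G(17) = mex{0,0,2,0} = 1
G(18) = mex{1,1,0,1} = 2
G(19) = mex{2,0,1,2} = 3
G(20) = mex{3,1,0,3} = 2
G(21) = mex{2,2,1,2} = 0
G(22) = mex{0,3,2,0} = 1
G(23) = mex{1,2,3,1} = 0
G(24) = mex{0,0,2,0} = 1
G(25) = mex{1,1,0,1} = 2
G_C(25) = 2.
Combined Grundy value = 4 ⊕ 2 ⊕ 2 = 4.
A winning move leaves total XOR = 0, i.e. changes one component's Grundy value g to g ⊕ X where X is the current total.
Stack A: need g' = 4⊕4 = 0. Options: 8−1→G=3, 8−4→G=2, 8−5→G=1, 8−6→G=0. Hits: 1.
Stack B: need g' = 2⊕4 = 6. Options: 14−1→G=1, 14−2→G=0. Hits: 0.
Stack C: need g' = 2⊕4 = 6. Options: 25−1→G=1, 25−3→G=1, 25−4→G=0, 25−8→G=1. Hits: 0.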